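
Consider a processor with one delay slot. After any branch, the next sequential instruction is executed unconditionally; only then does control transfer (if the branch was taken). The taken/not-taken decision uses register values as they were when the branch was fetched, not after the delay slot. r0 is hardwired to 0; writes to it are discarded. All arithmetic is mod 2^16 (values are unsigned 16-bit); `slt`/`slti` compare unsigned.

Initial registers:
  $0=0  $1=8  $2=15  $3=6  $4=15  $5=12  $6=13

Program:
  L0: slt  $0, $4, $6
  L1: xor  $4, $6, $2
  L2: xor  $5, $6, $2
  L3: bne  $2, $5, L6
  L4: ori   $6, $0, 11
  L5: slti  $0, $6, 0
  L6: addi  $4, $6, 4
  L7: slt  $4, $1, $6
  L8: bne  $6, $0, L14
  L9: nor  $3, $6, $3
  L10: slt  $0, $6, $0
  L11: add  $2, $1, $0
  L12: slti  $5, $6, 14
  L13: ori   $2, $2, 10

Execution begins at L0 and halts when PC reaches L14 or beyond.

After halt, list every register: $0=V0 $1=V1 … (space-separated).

$0=0 $1=8 $2=15 $3=65520 $4=1 $5=2 $6=11

  step pc=0: slt  $0, $4, $6  regs=(0,8,15,6,15,12,13)
  step pc=1: xor  $4, $6, $2  regs=(0,8,15,6,2,12,13)
  step pc=2: xor  $5, $6, $2  regs=(0,8,15,6,2,2,13)
  step pc=3: bne  $2, $5, L6  cond=T  regs=(0,8,15,6,2,2,13)
  step pc=4: ori   $6, $0, 11  regs=(0,8,15,6,2,2,11)
  step pc=6: addi  $4, $6, 4  regs=(0,8,15,6,15,2,11)
  step pc=7: slt  $4, $1, $6  regs=(0,8,15,6,1,2,11)
  step pc=8: bne  $6, $0, L14  cond=T  regs=(0,8,15,6,1,2,11)
  step pc=9: nor  $3, $6, $3  regs=(0,8,15,65520,1,2,11)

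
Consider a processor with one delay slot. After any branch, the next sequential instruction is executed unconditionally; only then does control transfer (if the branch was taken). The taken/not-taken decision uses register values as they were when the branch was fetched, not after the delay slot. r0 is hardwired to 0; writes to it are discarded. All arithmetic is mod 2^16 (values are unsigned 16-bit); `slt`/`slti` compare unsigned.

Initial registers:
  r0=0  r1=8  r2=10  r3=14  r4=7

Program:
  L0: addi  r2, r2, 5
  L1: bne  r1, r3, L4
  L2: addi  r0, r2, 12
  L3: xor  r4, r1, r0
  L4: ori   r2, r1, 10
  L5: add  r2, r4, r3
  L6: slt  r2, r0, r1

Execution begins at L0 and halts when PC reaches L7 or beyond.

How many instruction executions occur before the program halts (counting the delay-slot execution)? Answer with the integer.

#0 addi  r2, r2, 5 ; 0/8/15/14/7
#1 bne  r1, r3, L4 ; 0/8/15/14/7 ; →target
#2 addi  r0, r2, 12 ; 0/8/15/14/7
#4 ori   r2, r1, 10 ; 0/8/10/14/7
#5 add  r2, r4, r3 ; 0/8/21/14/7
#6 slt  r2, r0, r1 ; 0/8/1/14/7

6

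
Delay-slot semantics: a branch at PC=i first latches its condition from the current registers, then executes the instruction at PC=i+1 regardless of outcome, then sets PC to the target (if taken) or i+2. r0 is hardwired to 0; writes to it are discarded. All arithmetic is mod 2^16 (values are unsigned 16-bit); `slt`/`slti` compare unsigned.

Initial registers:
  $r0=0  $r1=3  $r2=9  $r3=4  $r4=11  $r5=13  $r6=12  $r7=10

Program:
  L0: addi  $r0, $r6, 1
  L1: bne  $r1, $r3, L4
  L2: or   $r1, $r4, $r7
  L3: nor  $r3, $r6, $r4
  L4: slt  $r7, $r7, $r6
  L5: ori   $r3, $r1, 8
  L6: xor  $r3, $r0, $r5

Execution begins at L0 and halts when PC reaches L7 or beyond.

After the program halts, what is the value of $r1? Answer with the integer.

  step pc=0: addi  $r0, $r6, 1  regs=(0,3,9,4,11,13,12,10)
  step pc=1: bne  $r1, $r3, L4  cond=T  regs=(0,3,9,4,11,13,12,10)
  step pc=2: or   $r1, $r4, $r7  regs=(0,11,9,4,11,13,12,10)
  step pc=4: slt  $r7, $r7, $r6  regs=(0,11,9,4,11,13,12,1)
  step pc=5: ori   $r3, $r1, 8  regs=(0,11,9,11,11,13,12,1)
  step pc=6: xor  $r3, $r0, $r5  regs=(0,11,9,13,11,13,12,1)

11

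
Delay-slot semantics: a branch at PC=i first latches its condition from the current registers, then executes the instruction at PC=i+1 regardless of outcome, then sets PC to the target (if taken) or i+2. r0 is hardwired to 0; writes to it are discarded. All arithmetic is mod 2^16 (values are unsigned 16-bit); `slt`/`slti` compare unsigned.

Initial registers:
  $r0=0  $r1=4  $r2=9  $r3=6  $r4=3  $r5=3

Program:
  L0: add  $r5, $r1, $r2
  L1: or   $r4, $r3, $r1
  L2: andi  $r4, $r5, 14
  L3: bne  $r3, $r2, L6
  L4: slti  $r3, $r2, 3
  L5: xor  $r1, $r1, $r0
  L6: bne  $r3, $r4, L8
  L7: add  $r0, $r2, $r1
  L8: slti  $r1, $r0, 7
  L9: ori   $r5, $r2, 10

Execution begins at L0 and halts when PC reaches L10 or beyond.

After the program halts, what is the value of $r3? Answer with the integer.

#0 add  $r5, $r1, $r2 ; 0/4/9/6/3/13
#1 or   $r4, $r3, $r1 ; 0/4/9/6/6/13
#2 andi  $r4, $r5, 14 ; 0/4/9/6/12/13
#3 bne  $r3, $r2, L6 ; 0/4/9/6/12/13 ; →target
#4 slti  $r3, $r2, 3 ; 0/4/9/0/12/13
#6 bne  $r3, $r4, L8 ; 0/4/9/0/12/13 ; →target
#7 add  $r0, $r2, $r1 ; 0/4/9/0/12/13
#8 slti  $r1, $r0, 7 ; 0/1/9/0/12/13
#9 ori   $r5, $r2, 10 ; 0/1/9/0/12/11

0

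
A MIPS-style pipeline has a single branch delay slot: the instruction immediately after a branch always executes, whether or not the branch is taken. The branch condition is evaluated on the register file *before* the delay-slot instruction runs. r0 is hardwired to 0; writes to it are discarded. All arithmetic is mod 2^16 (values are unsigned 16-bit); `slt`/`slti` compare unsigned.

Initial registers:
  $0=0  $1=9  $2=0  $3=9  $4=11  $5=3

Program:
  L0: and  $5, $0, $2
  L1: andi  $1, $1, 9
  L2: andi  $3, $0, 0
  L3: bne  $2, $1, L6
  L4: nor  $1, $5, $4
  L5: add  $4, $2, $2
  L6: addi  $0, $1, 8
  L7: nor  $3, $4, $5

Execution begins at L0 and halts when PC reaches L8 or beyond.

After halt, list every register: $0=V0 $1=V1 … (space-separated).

$0=0 $1=65524 $2=0 $3=65524 $4=11 $5=0

  step pc=0: and  $5, $0, $2  regs=(0,9,0,9,11,0)
  step pc=1: andi  $1, $1, 9  regs=(0,9,0,9,11,0)
  step pc=2: andi  $3, $0, 0  regs=(0,9,0,0,11,0)
  step pc=3: bne  $2, $1, L6  cond=T  regs=(0,9,0,0,11,0)
  step pc=4: nor  $1, $5, $4  regs=(0,65524,0,0,11,0)
  step pc=6: addi  $0, $1, 8  regs=(0,65524,0,0,11,0)
  step pc=7: nor  $3, $4, $5  regs=(0,65524,0,65524,11,0)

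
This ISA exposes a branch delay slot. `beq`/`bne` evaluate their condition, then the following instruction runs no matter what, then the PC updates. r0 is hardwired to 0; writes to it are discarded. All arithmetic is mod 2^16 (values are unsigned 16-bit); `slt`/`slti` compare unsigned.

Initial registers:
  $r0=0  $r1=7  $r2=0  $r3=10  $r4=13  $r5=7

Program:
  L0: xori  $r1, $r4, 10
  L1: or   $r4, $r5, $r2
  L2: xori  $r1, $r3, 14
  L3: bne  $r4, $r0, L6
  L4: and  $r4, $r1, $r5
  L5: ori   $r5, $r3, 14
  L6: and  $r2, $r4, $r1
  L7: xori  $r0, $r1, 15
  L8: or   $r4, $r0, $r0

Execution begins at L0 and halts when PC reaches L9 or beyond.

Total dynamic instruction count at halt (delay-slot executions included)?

8

[0] xori  $r1, $r4, 10  →  {$r0:0, $r1:7, $r2:0, $r3:10, $r4:13, $r5:7}
[1] or   $r4, $r5, $r2  →  {$r0:0, $r1:7, $r2:0, $r3:10, $r4:7, $r5:7}
[2] xori  $r1, $r3, 14  →  {$r0:0, $r1:4, $r2:0, $r3:10, $r4:7, $r5:7}
[3] bne  $r4, $r0, L6  →  {$r0:0, $r1:4, $r2:0, $r3:10, $r4:7, $r5:7}  ⟨branch taken⟩
[4] and  $r4, $r1, $r5  →  {$r0:0, $r1:4, $r2:0, $r3:10, $r4:4, $r5:7}
[6] and  $r2, $r4, $r1  →  {$r0:0, $r1:4, $r2:4, $r3:10, $r4:4, $r5:7}
[7] xori  $r0, $r1, 15  →  {$r0:0, $r1:4, $r2:4, $r3:10, $r4:4, $r5:7}
[8] or   $r4, $r0, $r0  →  {$r0:0, $r1:4, $r2:4, $r3:10, $r4:0, $r5:7}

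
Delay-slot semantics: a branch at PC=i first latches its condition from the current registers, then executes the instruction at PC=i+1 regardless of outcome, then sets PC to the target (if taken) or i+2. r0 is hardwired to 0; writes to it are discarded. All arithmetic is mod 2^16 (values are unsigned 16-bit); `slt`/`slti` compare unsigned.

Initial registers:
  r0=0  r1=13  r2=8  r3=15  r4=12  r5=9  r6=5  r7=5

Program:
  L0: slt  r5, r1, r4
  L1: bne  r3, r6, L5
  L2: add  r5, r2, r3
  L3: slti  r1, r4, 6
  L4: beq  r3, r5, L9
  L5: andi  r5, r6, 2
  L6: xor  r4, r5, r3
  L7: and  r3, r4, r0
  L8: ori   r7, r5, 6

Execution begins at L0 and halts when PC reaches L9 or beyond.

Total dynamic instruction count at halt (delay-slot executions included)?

#0 slt  r5, r1, r4 ; 0/13/8/15/12/0/5/5
#1 bne  r3, r6, L5 ; 0/13/8/15/12/0/5/5 ; →target
#2 add  r5, r2, r3 ; 0/13/8/15/12/23/5/5
#5 andi  r5, r6, 2 ; 0/13/8/15/12/0/5/5
#6 xor  r4, r5, r3 ; 0/13/8/15/15/0/5/5
#7 and  r3, r4, r0 ; 0/13/8/0/15/0/5/5
#8 ori   r7, r5, 6 ; 0/13/8/0/15/0/5/6

7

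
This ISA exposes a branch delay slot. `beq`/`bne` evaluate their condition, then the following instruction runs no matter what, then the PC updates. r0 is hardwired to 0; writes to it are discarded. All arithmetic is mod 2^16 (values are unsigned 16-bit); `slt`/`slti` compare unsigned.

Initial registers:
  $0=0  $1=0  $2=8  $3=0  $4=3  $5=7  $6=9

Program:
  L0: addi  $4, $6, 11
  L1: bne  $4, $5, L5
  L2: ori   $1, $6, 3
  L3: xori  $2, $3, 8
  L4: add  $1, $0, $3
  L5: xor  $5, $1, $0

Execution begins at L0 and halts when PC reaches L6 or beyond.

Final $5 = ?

11

[0] addi  $4, $6, 11  →  {$0:0, $1:0, $2:8, $3:0, $4:20, $5:7, $6:9}
[1] bne  $4, $5, L5  →  {$0:0, $1:0, $2:8, $3:0, $4:20, $5:7, $6:9}  ⟨branch taken⟩
[2] ori   $1, $6, 3  →  {$0:0, $1:11, $2:8, $3:0, $4:20, $5:7, $6:9}
[5] xor  $5, $1, $0  →  {$0:0, $1:11, $2:8, $3:0, $4:20, $5:11, $6:9}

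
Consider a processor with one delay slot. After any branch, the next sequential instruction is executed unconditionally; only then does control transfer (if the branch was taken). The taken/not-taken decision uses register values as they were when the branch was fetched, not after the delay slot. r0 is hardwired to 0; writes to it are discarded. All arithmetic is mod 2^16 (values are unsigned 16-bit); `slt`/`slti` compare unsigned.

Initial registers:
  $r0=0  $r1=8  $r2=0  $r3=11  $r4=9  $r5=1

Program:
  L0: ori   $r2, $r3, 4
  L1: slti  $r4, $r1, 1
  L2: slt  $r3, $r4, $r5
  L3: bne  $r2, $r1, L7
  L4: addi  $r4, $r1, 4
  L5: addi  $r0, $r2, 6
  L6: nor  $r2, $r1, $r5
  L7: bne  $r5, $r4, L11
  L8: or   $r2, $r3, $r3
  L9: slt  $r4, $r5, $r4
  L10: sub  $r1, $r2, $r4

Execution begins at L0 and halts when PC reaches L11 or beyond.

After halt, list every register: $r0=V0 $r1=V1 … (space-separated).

$r0=0 $r1=8 $r2=1 $r3=1 $r4=12 $r5=1

PC=0  ori   $r2, $r3, 4      | $r0=0 $r1=8 $r2=15 $r3=11 $r4=9 $r5=1
PC=1  slti  $r4, $r1, 1      | $r0=0 $r1=8 $r2=15 $r3=11 $r4=0 $r5=1
PC=2  slt  $r3, $r4, $r5     | $r0=0 $r1=8 $r2=15 $r3=1 $r4=0 $r5=1
PC=3  bne  $r2, $r1, L7      | $r0=0 $r1=8 $r2=15 $r3=1 $r4=0 $r5=1  [TAKEN]
PC=4  addi  $r4, $r1, 4      | $r0=0 $r1=8 $r2=15 $r3=1 $r4=12 $r5=1
PC=7  bne  $r5, $r4, L11     | $r0=0 $r1=8 $r2=15 $r3=1 $r4=12 $r5=1  [TAKEN]
PC=8  or   $r2, $r3, $r3     | $r0=0 $r1=8 $r2=1 $r3=1 $r4=12 $r5=1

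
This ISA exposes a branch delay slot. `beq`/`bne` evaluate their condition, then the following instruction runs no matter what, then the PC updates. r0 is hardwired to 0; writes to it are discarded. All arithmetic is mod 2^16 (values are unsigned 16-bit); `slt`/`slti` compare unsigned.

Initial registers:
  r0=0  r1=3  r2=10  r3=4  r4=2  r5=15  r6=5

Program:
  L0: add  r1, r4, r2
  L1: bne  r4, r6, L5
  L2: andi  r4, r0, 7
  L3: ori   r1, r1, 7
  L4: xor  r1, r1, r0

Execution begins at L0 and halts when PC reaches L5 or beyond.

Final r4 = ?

0

  step pc=0: add  r1, r4, r2  regs=(0,12,10,4,2,15,5)
  step pc=1: bne  r4, r6, L5  cond=T  regs=(0,12,10,4,2,15,5)
  step pc=2: andi  r4, r0, 7  regs=(0,12,10,4,0,15,5)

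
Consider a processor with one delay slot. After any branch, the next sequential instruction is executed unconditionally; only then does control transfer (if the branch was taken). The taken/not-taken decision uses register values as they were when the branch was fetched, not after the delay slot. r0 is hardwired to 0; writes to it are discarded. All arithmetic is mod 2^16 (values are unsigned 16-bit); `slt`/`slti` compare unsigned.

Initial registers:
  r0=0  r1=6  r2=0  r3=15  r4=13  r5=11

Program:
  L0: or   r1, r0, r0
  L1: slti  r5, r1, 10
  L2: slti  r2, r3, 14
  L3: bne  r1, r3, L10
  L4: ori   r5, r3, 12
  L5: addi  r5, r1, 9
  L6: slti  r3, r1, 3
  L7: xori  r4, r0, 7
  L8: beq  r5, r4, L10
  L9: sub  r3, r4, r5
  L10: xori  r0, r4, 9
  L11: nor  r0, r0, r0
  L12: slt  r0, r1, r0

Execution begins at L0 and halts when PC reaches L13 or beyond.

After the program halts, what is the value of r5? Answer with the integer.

[0] or   r1, r0, r0  →  {r0:0, r1:0, r2:0, r3:15, r4:13, r5:11}
[1] slti  r5, r1, 10  →  {r0:0, r1:0, r2:0, r3:15, r4:13, r5:1}
[2] slti  r2, r3, 14  →  {r0:0, r1:0, r2:0, r3:15, r4:13, r5:1}
[3] bne  r1, r3, L10  →  {r0:0, r1:0, r2:0, r3:15, r4:13, r5:1}  ⟨branch taken⟩
[4] ori   r5, r3, 12  →  {r0:0, r1:0, r2:0, r3:15, r4:13, r5:15}
[10] xori  r0, r4, 9  →  {r0:0, r1:0, r2:0, r3:15, r4:13, r5:15}
[11] nor  r0, r0, r0  →  {r0:0, r1:0, r2:0, r3:15, r4:13, r5:15}
[12] slt  r0, r1, r0  →  {r0:0, r1:0, r2:0, r3:15, r4:13, r5:15}

15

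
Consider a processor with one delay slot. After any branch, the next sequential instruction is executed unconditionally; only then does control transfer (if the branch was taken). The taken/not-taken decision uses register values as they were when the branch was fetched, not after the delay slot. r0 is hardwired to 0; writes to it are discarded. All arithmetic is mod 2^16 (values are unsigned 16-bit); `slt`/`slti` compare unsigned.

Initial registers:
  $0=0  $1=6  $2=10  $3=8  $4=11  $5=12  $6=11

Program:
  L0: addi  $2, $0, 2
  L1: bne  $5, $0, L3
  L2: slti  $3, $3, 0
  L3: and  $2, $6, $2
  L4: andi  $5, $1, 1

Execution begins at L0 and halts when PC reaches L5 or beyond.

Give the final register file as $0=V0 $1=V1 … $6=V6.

#0 addi  $2, $0, 2 ; 0/6/2/8/11/12/11
#1 bne  $5, $0, L3 ; 0/6/2/8/11/12/11 ; →target
#2 slti  $3, $3, 0 ; 0/6/2/0/11/12/11
#3 and  $2, $6, $2 ; 0/6/2/0/11/12/11
#4 andi  $5, $1, 1 ; 0/6/2/0/11/0/11

$0=0 $1=6 $2=2 $3=0 $4=11 $5=0 $6=11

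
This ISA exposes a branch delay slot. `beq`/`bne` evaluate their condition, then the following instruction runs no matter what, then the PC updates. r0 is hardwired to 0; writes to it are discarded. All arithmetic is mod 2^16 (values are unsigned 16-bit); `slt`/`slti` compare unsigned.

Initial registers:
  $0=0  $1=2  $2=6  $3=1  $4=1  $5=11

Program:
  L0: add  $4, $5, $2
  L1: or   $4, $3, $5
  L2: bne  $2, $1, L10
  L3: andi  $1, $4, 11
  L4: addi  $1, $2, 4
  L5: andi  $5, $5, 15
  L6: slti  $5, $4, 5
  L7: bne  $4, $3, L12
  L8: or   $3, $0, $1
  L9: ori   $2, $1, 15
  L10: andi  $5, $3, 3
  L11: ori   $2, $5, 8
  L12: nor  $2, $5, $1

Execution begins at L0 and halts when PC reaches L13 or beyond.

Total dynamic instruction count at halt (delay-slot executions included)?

7

  step pc=0: add  $4, $5, $2  regs=(0,2,6,1,17,11)
  step pc=1: or   $4, $3, $5  regs=(0,2,6,1,11,11)
  step pc=2: bne  $2, $1, L10  cond=T  regs=(0,2,6,1,11,11)
  step pc=3: andi  $1, $4, 11  regs=(0,11,6,1,11,11)
  step pc=10: andi  $5, $3, 3  regs=(0,11,6,1,11,1)
  step pc=11: ori   $2, $5, 8  regs=(0,11,9,1,11,1)
  step pc=12: nor  $2, $5, $1  regs=(0,11,65524,1,11,1)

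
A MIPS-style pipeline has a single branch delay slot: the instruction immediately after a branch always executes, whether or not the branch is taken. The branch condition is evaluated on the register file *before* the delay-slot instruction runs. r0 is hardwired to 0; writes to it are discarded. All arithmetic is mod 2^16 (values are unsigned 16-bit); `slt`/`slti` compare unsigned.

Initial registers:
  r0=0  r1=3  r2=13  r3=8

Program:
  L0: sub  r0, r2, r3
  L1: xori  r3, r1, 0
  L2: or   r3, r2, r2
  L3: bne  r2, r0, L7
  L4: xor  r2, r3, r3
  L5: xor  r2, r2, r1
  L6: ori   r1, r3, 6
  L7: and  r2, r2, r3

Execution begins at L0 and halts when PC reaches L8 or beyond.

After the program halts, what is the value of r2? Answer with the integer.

0

PC=0  sub  r0, r2, r3        | r0=0 r1=3 r2=13 r3=8
PC=1  xori  r3, r1, 0        | r0=0 r1=3 r2=13 r3=3
PC=2  or   r3, r2, r2        | r0=0 r1=3 r2=13 r3=13
PC=3  bne  r2, r0, L7        | r0=0 r1=3 r2=13 r3=13  [TAKEN]
PC=4  xor  r2, r3, r3        | r0=0 r1=3 r2=0 r3=13
PC=7  and  r2, r2, r3        | r0=0 r1=3 r2=0 r3=13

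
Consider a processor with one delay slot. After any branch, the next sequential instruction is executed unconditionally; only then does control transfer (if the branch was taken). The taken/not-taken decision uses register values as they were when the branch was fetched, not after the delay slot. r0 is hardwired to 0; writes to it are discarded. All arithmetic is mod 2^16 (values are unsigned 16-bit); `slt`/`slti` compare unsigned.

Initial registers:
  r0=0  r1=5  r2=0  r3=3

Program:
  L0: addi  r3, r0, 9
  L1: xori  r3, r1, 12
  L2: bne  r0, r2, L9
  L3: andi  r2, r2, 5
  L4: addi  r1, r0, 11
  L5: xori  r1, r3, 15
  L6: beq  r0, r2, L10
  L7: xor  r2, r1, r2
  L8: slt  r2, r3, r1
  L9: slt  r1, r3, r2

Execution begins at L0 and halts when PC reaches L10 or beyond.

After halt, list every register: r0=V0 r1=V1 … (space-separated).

PC=0  addi  r3, r0, 9        | r0=0 r1=5 r2=0 r3=9
PC=1  xori  r3, r1, 12       | r0=0 r1=5 r2=0 r3=9
PC=2  bne  r0, r2, L9        | r0=0 r1=5 r2=0 r3=9  [not taken]
PC=3  andi  r2, r2, 5        | r0=0 r1=5 r2=0 r3=9
PC=4  addi  r1, r0, 11       | r0=0 r1=11 r2=0 r3=9
PC=5  xori  r1, r3, 15       | r0=0 r1=6 r2=0 r3=9
PC=6  beq  r0, r2, L10       | r0=0 r1=6 r2=0 r3=9  [TAKEN]
PC=7  xor  r2, r1, r2        | r0=0 r1=6 r2=6 r3=9

r0=0 r1=6 r2=6 r3=9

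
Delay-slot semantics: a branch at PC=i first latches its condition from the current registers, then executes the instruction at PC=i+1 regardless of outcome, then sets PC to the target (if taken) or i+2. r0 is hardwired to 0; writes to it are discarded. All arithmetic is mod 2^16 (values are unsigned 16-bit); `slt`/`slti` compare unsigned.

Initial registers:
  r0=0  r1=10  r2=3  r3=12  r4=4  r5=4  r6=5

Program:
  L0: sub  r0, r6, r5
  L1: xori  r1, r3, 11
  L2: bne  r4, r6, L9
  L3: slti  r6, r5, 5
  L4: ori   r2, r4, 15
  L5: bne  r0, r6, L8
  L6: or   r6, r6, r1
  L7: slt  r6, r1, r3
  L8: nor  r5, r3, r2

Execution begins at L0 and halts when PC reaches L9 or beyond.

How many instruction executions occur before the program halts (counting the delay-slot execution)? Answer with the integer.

4

[0] sub  r0, r6, r5  →  {r0:0, r1:10, r2:3, r3:12, r4:4, r5:4, r6:5}
[1] xori  r1, r3, 11  →  {r0:0, r1:7, r2:3, r3:12, r4:4, r5:4, r6:5}
[2] bne  r4, r6, L9  →  {r0:0, r1:7, r2:3, r3:12, r4:4, r5:4, r6:5}  ⟨branch taken⟩
[3] slti  r6, r5, 5  →  {r0:0, r1:7, r2:3, r3:12, r4:4, r5:4, r6:1}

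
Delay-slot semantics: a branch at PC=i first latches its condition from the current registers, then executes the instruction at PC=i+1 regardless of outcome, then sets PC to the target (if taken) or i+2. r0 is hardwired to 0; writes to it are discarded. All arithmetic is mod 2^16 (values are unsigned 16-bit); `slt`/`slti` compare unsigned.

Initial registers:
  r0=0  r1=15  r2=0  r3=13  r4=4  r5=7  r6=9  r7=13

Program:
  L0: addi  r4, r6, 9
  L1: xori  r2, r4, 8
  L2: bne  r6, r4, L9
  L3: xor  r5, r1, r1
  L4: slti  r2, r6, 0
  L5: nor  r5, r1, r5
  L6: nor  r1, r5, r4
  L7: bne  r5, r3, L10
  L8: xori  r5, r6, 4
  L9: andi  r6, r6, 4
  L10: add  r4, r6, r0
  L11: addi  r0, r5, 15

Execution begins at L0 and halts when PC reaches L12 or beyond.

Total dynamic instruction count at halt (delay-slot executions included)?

PC=0  addi  r4, r6, 9        | r0=0 r1=15 r2=0 r3=13 r4=18 r5=7 r6=9 r7=13
PC=1  xori  r2, r4, 8        | r0=0 r1=15 r2=26 r3=13 r4=18 r5=7 r6=9 r7=13
PC=2  bne  r6, r4, L9        | r0=0 r1=15 r2=26 r3=13 r4=18 r5=7 r6=9 r7=13  [TAKEN]
PC=3  xor  r5, r1, r1        | r0=0 r1=15 r2=26 r3=13 r4=18 r5=0 r6=9 r7=13
PC=9  andi  r6, r6, 4        | r0=0 r1=15 r2=26 r3=13 r4=18 r5=0 r6=0 r7=13
PC=10 add  r4, r6, r0        | r0=0 r1=15 r2=26 r3=13 r4=0 r5=0 r6=0 r7=13
PC=11 addi  r0, r5, 15       | r0=0 r1=15 r2=26 r3=13 r4=0 r5=0 r6=0 r7=13

7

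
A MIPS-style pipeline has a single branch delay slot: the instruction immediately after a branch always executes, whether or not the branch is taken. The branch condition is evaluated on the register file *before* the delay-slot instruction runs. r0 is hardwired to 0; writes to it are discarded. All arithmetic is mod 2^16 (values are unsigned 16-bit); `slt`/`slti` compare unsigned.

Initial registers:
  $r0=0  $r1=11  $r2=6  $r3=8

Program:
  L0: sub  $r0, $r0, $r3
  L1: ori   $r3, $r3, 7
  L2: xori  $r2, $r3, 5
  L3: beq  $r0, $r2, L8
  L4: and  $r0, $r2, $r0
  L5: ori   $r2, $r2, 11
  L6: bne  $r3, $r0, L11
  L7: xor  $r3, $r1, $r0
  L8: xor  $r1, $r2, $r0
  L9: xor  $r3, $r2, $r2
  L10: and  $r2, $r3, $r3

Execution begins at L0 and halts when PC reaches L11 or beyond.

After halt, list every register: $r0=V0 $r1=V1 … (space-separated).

[0] sub  $r0, $r0, $r3  →  {$r0:0, $r1:11, $r2:6, $r3:8}
[1] ori   $r3, $r3, 7  →  {$r0:0, $r1:11, $r2:6, $r3:15}
[2] xori  $r2, $r3, 5  →  {$r0:0, $r1:11, $r2:10, $r3:15}
[3] beq  $r0, $r2, L8  →  {$r0:0, $r1:11, $r2:10, $r3:15}  ⟨branch fallthrough⟩
[4] and  $r0, $r2, $r0  →  {$r0:0, $r1:11, $r2:10, $r3:15}
[5] ori   $r2, $r2, 11  →  {$r0:0, $r1:11, $r2:11, $r3:15}
[6] bne  $r3, $r0, L11  →  {$r0:0, $r1:11, $r2:11, $r3:15}  ⟨branch taken⟩
[7] xor  $r3, $r1, $r0  →  {$r0:0, $r1:11, $r2:11, $r3:11}

$r0=0 $r1=11 $r2=11 $r3=11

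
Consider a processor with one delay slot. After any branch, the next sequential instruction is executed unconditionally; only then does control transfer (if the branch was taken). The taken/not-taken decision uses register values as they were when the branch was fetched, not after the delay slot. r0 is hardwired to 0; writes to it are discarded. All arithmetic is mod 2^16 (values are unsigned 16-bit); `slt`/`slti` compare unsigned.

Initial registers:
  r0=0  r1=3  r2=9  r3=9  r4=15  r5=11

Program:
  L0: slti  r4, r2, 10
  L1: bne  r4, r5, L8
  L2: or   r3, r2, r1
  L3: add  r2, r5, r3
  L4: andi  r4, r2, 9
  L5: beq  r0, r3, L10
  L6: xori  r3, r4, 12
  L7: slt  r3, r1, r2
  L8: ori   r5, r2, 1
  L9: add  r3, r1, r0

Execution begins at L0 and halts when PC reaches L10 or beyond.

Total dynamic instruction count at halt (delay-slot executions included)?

PC=0  slti  r4, r2, 10       | r0=0 r1=3 r2=9 r3=9 r4=1 r5=11
PC=1  bne  r4, r5, L8        | r0=0 r1=3 r2=9 r3=9 r4=1 r5=11  [TAKEN]
PC=2  or   r3, r2, r1        | r0=0 r1=3 r2=9 r3=11 r4=1 r5=11
PC=8  ori   r5, r2, 1        | r0=0 r1=3 r2=9 r3=11 r4=1 r5=9
PC=9  add  r3, r1, r0        | r0=0 r1=3 r2=9 r3=3 r4=1 r5=9

5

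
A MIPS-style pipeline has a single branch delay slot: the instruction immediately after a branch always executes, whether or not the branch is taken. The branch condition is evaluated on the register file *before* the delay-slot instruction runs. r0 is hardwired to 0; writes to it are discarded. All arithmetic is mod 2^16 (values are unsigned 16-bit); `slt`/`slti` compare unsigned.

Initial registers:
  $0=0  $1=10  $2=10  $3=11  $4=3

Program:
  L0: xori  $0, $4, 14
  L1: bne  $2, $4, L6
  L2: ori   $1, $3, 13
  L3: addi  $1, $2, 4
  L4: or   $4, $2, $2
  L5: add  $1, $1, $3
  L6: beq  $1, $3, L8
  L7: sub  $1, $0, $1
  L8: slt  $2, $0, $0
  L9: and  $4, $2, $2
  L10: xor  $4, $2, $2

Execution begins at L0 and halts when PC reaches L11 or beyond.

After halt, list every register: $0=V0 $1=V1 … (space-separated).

$0=0 $1=65521 $2=0 $3=11 $4=0

  step pc=0: xori  $0, $4, 14  regs=(0,10,10,11,3)
  step pc=1: bne  $2, $4, L6  cond=T  regs=(0,10,10,11,3)
  step pc=2: ori   $1, $3, 13  regs=(0,15,10,11,3)
  step pc=6: beq  $1, $3, L8  cond=F  regs=(0,15,10,11,3)
  step pc=7: sub  $1, $0, $1  regs=(0,65521,10,11,3)
  step pc=8: slt  $2, $0, $0  regs=(0,65521,0,11,3)
  step pc=9: and  $4, $2, $2  regs=(0,65521,0,11,0)
  step pc=10: xor  $4, $2, $2  regs=(0,65521,0,11,0)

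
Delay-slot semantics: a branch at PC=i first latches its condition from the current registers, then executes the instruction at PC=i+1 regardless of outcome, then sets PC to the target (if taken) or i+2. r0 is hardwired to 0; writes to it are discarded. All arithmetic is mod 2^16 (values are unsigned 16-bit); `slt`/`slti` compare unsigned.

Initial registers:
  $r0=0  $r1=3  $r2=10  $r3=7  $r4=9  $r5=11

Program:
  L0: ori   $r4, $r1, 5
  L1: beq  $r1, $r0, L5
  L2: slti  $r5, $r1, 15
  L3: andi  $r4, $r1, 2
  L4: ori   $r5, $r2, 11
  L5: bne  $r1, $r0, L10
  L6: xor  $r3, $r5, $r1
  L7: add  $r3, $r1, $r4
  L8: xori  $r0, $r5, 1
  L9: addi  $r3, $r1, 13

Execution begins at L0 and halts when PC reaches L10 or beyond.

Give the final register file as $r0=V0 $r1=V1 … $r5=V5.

PC=0  ori   $r4, $r1, 5      | $r0=0 $r1=3 $r2=10 $r3=7 $r4=7 $r5=11
PC=1  beq  $r1, $r0, L5      | $r0=0 $r1=3 $r2=10 $r3=7 $r4=7 $r5=11  [not taken]
PC=2  slti  $r5, $r1, 15     | $r0=0 $r1=3 $r2=10 $r3=7 $r4=7 $r5=1
PC=3  andi  $r4, $r1, 2      | $r0=0 $r1=3 $r2=10 $r3=7 $r4=2 $r5=1
PC=4  ori   $r5, $r2, 11     | $r0=0 $r1=3 $r2=10 $r3=7 $r4=2 $r5=11
PC=5  bne  $r1, $r0, L10     | $r0=0 $r1=3 $r2=10 $r3=7 $r4=2 $r5=11  [TAKEN]
PC=6  xor  $r3, $r5, $r1     | $r0=0 $r1=3 $r2=10 $r3=8 $r4=2 $r5=11

$r0=0 $r1=3 $r2=10 $r3=8 $r4=2 $r5=11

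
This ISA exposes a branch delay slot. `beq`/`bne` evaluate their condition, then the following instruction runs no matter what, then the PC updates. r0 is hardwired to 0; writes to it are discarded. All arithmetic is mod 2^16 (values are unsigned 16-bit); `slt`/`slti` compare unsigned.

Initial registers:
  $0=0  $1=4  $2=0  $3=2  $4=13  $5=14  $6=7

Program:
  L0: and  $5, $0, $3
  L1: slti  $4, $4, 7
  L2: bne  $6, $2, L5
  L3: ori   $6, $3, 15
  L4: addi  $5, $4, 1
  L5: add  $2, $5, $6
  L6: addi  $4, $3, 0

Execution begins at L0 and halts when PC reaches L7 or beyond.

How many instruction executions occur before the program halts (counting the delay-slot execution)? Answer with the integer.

PC=0  and  $5, $0, $3        | $0=0 $1=4 $2=0 $3=2 $4=13 $5=0 $6=7
PC=1  slti  $4, $4, 7        | $0=0 $1=4 $2=0 $3=2 $4=0 $5=0 $6=7
PC=2  bne  $6, $2, L5        | $0=0 $1=4 $2=0 $3=2 $4=0 $5=0 $6=7  [TAKEN]
PC=3  ori   $6, $3, 15       | $0=0 $1=4 $2=0 $3=2 $4=0 $5=0 $6=15
PC=5  add  $2, $5, $6        | $0=0 $1=4 $2=15 $3=2 $4=0 $5=0 $6=15
PC=6  addi  $4, $3, 0        | $0=0 $1=4 $2=15 $3=2 $4=2 $5=0 $6=15

6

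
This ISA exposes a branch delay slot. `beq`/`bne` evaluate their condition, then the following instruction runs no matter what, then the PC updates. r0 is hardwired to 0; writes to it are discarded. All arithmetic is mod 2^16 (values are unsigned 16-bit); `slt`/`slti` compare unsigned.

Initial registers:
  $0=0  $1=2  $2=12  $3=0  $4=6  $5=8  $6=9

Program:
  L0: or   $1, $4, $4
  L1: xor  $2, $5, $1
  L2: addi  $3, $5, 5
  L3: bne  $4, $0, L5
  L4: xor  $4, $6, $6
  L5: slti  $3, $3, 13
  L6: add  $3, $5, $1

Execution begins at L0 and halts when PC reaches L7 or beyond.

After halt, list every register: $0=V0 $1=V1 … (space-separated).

$0=0 $1=6 $2=14 $3=14 $4=0 $5=8 $6=9

[0] or   $1, $4, $4  →  {$0:0, $1:6, $2:12, $3:0, $4:6, $5:8, $6:9}
[1] xor  $2, $5, $1  →  {$0:0, $1:6, $2:14, $3:0, $4:6, $5:8, $6:9}
[2] addi  $3, $5, 5  →  {$0:0, $1:6, $2:14, $3:13, $4:6, $5:8, $6:9}
[3] bne  $4, $0, L5  →  {$0:0, $1:6, $2:14, $3:13, $4:6, $5:8, $6:9}  ⟨branch taken⟩
[4] xor  $4, $6, $6  →  {$0:0, $1:6, $2:14, $3:13, $4:0, $5:8, $6:9}
[5] slti  $3, $3, 13  →  {$0:0, $1:6, $2:14, $3:0, $4:0, $5:8, $6:9}
[6] add  $3, $5, $1  →  {$0:0, $1:6, $2:14, $3:14, $4:0, $5:8, $6:9}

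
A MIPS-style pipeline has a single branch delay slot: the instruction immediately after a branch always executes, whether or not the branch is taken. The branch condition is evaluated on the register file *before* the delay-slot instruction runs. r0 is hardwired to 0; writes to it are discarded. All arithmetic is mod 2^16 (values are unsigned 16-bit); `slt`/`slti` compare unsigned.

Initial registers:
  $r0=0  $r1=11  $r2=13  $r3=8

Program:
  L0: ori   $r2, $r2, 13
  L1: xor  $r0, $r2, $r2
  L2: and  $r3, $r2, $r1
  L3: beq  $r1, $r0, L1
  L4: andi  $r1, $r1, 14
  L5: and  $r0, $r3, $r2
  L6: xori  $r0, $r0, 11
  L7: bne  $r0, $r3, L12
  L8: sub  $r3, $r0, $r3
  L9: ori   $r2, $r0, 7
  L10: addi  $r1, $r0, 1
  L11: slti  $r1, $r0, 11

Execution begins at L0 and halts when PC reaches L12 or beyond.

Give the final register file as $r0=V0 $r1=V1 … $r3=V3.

#0 ori   $r2, $r2, 13 ; 0/11/13/8
#1 xor  $r0, $r2, $r2 ; 0/11/13/8
#2 and  $r3, $r2, $r1 ; 0/11/13/9
#3 beq  $r1, $r0, L1 ; 0/11/13/9 ; →fallthru
#4 andi  $r1, $r1, 14 ; 0/10/13/9
#5 and  $r0, $r3, $r2 ; 0/10/13/9
#6 xori  $r0, $r0, 11 ; 0/10/13/9
#7 bne  $r0, $r3, L12 ; 0/10/13/9 ; →target
#8 sub  $r3, $r0, $r3 ; 0/10/13/65527

$r0=0 $r1=10 $r2=13 $r3=65527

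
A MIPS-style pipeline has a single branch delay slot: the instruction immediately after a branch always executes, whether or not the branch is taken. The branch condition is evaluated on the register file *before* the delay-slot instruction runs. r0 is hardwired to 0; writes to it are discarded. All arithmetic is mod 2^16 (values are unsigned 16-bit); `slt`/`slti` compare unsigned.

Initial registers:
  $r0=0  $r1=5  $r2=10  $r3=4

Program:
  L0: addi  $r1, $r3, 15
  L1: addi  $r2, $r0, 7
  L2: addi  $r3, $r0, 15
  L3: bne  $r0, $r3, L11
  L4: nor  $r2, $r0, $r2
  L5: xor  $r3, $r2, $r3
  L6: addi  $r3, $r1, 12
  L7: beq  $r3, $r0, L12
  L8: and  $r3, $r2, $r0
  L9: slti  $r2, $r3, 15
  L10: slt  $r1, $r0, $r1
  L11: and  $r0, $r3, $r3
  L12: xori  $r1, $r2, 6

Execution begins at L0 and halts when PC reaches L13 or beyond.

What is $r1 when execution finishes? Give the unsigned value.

65534

PC=0  addi  $r1, $r3, 15     | $r0=0 $r1=19 $r2=10 $r3=4
PC=1  addi  $r2, $r0, 7      | $r0=0 $r1=19 $r2=7 $r3=4
PC=2  addi  $r3, $r0, 15     | $r0=0 $r1=19 $r2=7 $r3=15
PC=3  bne  $r0, $r3, L11     | $r0=0 $r1=19 $r2=7 $r3=15  [TAKEN]
PC=4  nor  $r2, $r0, $r2     | $r0=0 $r1=19 $r2=65528 $r3=15
PC=11 and  $r0, $r3, $r3     | $r0=0 $r1=19 $r2=65528 $r3=15
PC=12 xori  $r1, $r2, 6      | $r0=0 $r1=65534 $r2=65528 $r3=15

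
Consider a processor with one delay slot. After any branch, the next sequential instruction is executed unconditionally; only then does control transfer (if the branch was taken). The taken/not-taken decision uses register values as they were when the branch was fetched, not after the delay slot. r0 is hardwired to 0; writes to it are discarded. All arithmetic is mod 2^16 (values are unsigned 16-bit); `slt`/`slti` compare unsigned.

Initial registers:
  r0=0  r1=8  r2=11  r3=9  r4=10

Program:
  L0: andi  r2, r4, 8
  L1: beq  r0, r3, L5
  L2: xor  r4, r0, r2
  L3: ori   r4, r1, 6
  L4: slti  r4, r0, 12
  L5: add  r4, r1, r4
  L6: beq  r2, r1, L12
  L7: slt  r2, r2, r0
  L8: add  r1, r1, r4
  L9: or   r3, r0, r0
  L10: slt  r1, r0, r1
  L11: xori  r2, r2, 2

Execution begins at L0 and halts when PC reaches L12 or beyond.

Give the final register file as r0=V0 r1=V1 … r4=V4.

[0] andi  r2, r4, 8  →  {r0:0, r1:8, r2:8, r3:9, r4:10}
[1] beq  r0, r3, L5  →  {r0:0, r1:8, r2:8, r3:9, r4:10}  ⟨branch fallthrough⟩
[2] xor  r4, r0, r2  →  {r0:0, r1:8, r2:8, r3:9, r4:8}
[3] ori   r4, r1, 6  →  {r0:0, r1:8, r2:8, r3:9, r4:14}
[4] slti  r4, r0, 12  →  {r0:0, r1:8, r2:8, r3:9, r4:1}
[5] add  r4, r1, r4  →  {r0:0, r1:8, r2:8, r3:9, r4:9}
[6] beq  r2, r1, L12  →  {r0:0, r1:8, r2:8, r3:9, r4:9}  ⟨branch taken⟩
[7] slt  r2, r2, r0  →  {r0:0, r1:8, r2:0, r3:9, r4:9}

r0=0 r1=8 r2=0 r3=9 r4=9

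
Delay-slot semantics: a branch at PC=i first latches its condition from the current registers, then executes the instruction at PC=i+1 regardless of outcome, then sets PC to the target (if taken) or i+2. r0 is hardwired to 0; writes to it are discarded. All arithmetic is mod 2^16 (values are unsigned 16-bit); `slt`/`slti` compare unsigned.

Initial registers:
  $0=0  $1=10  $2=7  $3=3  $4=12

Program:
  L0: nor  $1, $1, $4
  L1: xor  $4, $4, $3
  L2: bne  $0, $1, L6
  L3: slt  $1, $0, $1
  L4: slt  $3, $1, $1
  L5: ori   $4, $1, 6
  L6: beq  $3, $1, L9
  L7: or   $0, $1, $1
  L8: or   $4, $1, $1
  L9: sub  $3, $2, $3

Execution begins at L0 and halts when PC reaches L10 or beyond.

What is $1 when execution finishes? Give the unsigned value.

1

PC=0  nor  $1, $1, $4        | $0=0 $1=65521 $2=7 $3=3 $4=12
PC=1  xor  $4, $4, $3        | $0=0 $1=65521 $2=7 $3=3 $4=15
PC=2  bne  $0, $1, L6        | $0=0 $1=65521 $2=7 $3=3 $4=15  [TAKEN]
PC=3  slt  $1, $0, $1        | $0=0 $1=1 $2=7 $3=3 $4=15
PC=6  beq  $3, $1, L9        | $0=0 $1=1 $2=7 $3=3 $4=15  [not taken]
PC=7  or   $0, $1, $1        | $0=0 $1=1 $2=7 $3=3 $4=15
PC=8  or   $4, $1, $1        | $0=0 $1=1 $2=7 $3=3 $4=1
PC=9  sub  $3, $2, $3        | $0=0 $1=1 $2=7 $3=4 $4=1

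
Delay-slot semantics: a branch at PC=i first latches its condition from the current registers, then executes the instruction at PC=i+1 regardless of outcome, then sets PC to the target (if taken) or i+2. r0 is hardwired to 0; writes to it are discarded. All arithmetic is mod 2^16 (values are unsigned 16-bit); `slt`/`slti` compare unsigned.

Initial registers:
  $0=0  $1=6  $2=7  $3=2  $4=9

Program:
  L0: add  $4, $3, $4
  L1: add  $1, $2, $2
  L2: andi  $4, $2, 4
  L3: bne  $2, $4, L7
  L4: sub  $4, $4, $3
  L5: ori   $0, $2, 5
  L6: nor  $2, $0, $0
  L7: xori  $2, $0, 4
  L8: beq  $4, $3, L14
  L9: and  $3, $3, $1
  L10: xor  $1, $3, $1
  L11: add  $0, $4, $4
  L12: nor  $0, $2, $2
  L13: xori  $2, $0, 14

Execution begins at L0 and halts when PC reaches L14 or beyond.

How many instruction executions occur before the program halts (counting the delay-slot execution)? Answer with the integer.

8

#0 add  $4, $3, $4 ; 0/6/7/2/11
#1 add  $1, $2, $2 ; 0/14/7/2/11
#2 andi  $4, $2, 4 ; 0/14/7/2/4
#3 bne  $2, $4, L7 ; 0/14/7/2/4 ; →target
#4 sub  $4, $4, $3 ; 0/14/7/2/2
#7 xori  $2, $0, 4 ; 0/14/4/2/2
#8 beq  $4, $3, L14 ; 0/14/4/2/2 ; →target
#9 and  $3, $3, $1 ; 0/14/4/2/2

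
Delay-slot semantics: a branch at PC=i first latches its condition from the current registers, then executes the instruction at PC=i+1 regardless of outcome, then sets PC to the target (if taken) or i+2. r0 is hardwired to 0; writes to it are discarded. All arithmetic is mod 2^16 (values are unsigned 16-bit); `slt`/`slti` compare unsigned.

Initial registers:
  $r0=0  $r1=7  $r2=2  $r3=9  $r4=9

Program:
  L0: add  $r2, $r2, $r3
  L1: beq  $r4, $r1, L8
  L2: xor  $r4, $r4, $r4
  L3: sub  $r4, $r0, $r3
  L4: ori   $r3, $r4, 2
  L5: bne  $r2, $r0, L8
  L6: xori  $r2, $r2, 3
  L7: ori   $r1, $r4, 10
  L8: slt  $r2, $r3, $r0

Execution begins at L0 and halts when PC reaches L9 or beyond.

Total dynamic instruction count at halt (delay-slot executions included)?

  step pc=0: add  $r2, $r2, $r3  regs=(0,7,11,9,9)
  step pc=1: beq  $r4, $r1, L8  cond=F  regs=(0,7,11,9,9)
  step pc=2: xor  $r4, $r4, $r4  regs=(0,7,11,9,0)
  step pc=3: sub  $r4, $r0, $r3  regs=(0,7,11,9,65527)
  step pc=4: ori   $r3, $r4, 2  regs=(0,7,11,65527,65527)
  step pc=5: bne  $r2, $r0, L8  cond=T  regs=(0,7,11,65527,65527)
  step pc=6: xori  $r2, $r2, 3  regs=(0,7,8,65527,65527)
  step pc=8: slt  $r2, $r3, $r0  regs=(0,7,0,65527,65527)

8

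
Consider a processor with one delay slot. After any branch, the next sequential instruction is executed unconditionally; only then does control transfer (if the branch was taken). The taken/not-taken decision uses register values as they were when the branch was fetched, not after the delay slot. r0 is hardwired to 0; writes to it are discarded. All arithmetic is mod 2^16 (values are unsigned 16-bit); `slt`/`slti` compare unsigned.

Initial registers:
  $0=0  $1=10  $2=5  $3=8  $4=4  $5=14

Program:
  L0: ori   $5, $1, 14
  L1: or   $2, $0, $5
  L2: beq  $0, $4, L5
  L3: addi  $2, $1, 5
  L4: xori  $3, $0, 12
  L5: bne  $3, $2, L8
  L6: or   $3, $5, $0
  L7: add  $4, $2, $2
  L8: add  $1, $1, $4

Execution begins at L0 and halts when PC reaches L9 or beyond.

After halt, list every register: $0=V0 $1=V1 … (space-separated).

PC=0  ori   $5, $1, 14       | $0=0 $1=10 $2=5 $3=8 $4=4 $5=14
PC=1  or   $2, $0, $5        | $0=0 $1=10 $2=14 $3=8 $4=4 $5=14
PC=2  beq  $0, $4, L5        | $0=0 $1=10 $2=14 $3=8 $4=4 $5=14  [not taken]
PC=3  addi  $2, $1, 5        | $0=0 $1=10 $2=15 $3=8 $4=4 $5=14
PC=4  xori  $3, $0, 12       | $0=0 $1=10 $2=15 $3=12 $4=4 $5=14
PC=5  bne  $3, $2, L8        | $0=0 $1=10 $2=15 $3=12 $4=4 $5=14  [TAKEN]
PC=6  or   $3, $5, $0        | $0=0 $1=10 $2=15 $3=14 $4=4 $5=14
PC=8  add  $1, $1, $4        | $0=0 $1=14 $2=15 $3=14 $4=4 $5=14

$0=0 $1=14 $2=15 $3=14 $4=4 $5=14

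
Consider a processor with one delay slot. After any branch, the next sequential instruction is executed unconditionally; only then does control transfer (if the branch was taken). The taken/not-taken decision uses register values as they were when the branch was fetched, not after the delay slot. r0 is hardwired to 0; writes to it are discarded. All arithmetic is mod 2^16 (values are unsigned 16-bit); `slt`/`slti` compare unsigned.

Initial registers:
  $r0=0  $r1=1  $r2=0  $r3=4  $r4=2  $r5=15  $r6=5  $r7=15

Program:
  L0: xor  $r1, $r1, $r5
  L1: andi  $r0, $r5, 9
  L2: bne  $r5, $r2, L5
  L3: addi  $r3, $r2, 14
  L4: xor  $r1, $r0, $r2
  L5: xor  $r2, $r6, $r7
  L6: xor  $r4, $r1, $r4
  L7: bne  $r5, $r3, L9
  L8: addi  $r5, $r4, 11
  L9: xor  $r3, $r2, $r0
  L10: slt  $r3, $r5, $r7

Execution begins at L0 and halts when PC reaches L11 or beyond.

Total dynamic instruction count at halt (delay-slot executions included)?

PC=0  xor  $r1, $r1, $r5     | $r0=0 $r1=14 $r2=0 $r3=4 $r4=2 $r5=15 $r6=5 $r7=15
PC=1  andi  $r0, $r5, 9      | $r0=0 $r1=14 $r2=0 $r3=4 $r4=2 $r5=15 $r6=5 $r7=15
PC=2  bne  $r5, $r2, L5      | $r0=0 $r1=14 $r2=0 $r3=4 $r4=2 $r5=15 $r6=5 $r7=15  [TAKEN]
PC=3  addi  $r3, $r2, 14     | $r0=0 $r1=14 $r2=0 $r3=14 $r4=2 $r5=15 $r6=5 $r7=15
PC=5  xor  $r2, $r6, $r7     | $r0=0 $r1=14 $r2=10 $r3=14 $r4=2 $r5=15 $r6=5 $r7=15
PC=6  xor  $r4, $r1, $r4     | $r0=0 $r1=14 $r2=10 $r3=14 $r4=12 $r5=15 $r6=5 $r7=15
PC=7  bne  $r5, $r3, L9      | $r0=0 $r1=14 $r2=10 $r3=14 $r4=12 $r5=15 $r6=5 $r7=15  [TAKEN]
PC=8  addi  $r5, $r4, 11     | $r0=0 $r1=14 $r2=10 $r3=14 $r4=12 $r5=23 $r6=5 $r7=15
PC=9  xor  $r3, $r2, $r0     | $r0=0 $r1=14 $r2=10 $r3=10 $r4=12 $r5=23 $r6=5 $r7=15
PC=10 slt  $r3, $r5, $r7     | $r0=0 $r1=14 $r2=10 $r3=0 $r4=12 $r5=23 $r6=5 $r7=15

10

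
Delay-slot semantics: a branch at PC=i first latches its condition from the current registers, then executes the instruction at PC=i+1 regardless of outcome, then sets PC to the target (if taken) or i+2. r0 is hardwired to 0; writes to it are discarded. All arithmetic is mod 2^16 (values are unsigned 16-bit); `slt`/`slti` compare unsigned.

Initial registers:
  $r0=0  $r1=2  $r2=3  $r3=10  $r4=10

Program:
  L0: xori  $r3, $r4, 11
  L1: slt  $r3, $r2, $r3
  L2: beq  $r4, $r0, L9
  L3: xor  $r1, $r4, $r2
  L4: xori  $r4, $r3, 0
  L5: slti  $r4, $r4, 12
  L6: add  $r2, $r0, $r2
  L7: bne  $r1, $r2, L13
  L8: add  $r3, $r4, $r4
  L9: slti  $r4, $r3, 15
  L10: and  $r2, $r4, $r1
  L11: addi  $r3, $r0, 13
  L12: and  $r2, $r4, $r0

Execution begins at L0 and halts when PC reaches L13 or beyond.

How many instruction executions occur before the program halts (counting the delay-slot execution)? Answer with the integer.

  step pc=0: xori  $r3, $r4, 11  regs=(0,2,3,1,10)
  step pc=1: slt  $r3, $r2, $r3  regs=(0,2,3,0,10)
  step pc=2: beq  $r4, $r0, L9  cond=F  regs=(0,2,3,0,10)
  step pc=3: xor  $r1, $r4, $r2  regs=(0,9,3,0,10)
  step pc=4: xori  $r4, $r3, 0  regs=(0,9,3,0,0)
  step pc=5: slti  $r4, $r4, 12  regs=(0,9,3,0,1)
  step pc=6: add  $r2, $r0, $r2  regs=(0,9,3,0,1)
  step pc=7: bne  $r1, $r2, L13  cond=T  regs=(0,9,3,0,1)
  step pc=8: add  $r3, $r4, $r4  regs=(0,9,3,2,1)

9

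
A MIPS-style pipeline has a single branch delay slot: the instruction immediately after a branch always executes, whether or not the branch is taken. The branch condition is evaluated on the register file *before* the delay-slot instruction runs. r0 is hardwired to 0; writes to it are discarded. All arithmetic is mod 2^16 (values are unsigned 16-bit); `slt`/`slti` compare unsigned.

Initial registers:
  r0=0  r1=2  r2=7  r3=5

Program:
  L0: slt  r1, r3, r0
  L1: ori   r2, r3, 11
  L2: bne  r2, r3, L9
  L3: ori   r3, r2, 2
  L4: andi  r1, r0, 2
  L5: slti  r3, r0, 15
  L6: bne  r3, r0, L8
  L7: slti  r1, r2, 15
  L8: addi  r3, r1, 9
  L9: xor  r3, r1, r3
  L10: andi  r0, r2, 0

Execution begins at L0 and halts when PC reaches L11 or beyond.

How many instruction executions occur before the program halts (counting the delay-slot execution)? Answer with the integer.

6

[0] slt  r1, r3, r0  →  {r0:0, r1:0, r2:7, r3:5}
[1] ori   r2, r3, 11  →  {r0:0, r1:0, r2:15, r3:5}
[2] bne  r2, r3, L9  →  {r0:0, r1:0, r2:15, r3:5}  ⟨branch taken⟩
[3] ori   r3, r2, 2  →  {r0:0, r1:0, r2:15, r3:15}
[9] xor  r3, r1, r3  →  {r0:0, r1:0, r2:15, r3:15}
[10] andi  r0, r2, 0  →  {r0:0, r1:0, r2:15, r3:15}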